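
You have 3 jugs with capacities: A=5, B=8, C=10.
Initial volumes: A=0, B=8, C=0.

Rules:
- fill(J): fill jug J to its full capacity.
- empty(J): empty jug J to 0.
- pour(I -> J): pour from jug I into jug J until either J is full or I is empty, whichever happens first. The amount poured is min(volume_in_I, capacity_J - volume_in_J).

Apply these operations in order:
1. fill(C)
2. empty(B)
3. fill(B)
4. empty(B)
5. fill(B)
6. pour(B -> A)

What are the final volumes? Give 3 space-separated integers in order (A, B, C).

Step 1: fill(C) -> (A=0 B=8 C=10)
Step 2: empty(B) -> (A=0 B=0 C=10)
Step 3: fill(B) -> (A=0 B=8 C=10)
Step 4: empty(B) -> (A=0 B=0 C=10)
Step 5: fill(B) -> (A=0 B=8 C=10)
Step 6: pour(B -> A) -> (A=5 B=3 C=10)

Answer: 5 3 10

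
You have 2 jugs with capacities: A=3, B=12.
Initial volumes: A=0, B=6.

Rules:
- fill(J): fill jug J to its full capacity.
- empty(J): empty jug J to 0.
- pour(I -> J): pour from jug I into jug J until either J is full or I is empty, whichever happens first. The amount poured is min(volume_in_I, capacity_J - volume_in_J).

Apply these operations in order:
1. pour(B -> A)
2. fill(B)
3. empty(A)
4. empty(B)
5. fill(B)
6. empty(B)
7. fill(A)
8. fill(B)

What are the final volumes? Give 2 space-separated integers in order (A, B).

Answer: 3 12

Derivation:
Step 1: pour(B -> A) -> (A=3 B=3)
Step 2: fill(B) -> (A=3 B=12)
Step 3: empty(A) -> (A=0 B=12)
Step 4: empty(B) -> (A=0 B=0)
Step 5: fill(B) -> (A=0 B=12)
Step 6: empty(B) -> (A=0 B=0)
Step 7: fill(A) -> (A=3 B=0)
Step 8: fill(B) -> (A=3 B=12)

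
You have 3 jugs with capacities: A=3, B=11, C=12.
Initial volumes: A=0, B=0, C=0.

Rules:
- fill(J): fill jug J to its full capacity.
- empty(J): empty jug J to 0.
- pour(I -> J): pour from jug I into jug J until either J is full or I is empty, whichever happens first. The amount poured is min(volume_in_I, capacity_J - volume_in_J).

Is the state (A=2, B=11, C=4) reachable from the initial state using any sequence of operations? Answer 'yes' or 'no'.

Answer: yes

Derivation:
BFS from (A=0, B=0, C=0):
  1. fill(A) -> (A=3 B=0 C=0)
  2. fill(B) -> (A=3 B=11 C=0)
  3. pour(B -> C) -> (A=3 B=0 C=11)
  4. pour(A -> B) -> (A=0 B=3 C=11)
  5. fill(A) -> (A=3 B=3 C=11)
  6. pour(A -> C) -> (A=2 B=3 C=12)
  7. pour(C -> B) -> (A=2 B=11 C=4)
Target reached → yes.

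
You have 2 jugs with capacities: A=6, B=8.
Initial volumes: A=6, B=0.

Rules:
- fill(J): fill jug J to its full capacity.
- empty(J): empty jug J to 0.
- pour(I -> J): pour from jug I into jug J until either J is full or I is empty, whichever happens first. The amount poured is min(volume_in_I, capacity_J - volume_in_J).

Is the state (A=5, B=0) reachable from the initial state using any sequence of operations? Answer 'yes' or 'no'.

BFS explored all 14 reachable states.
Reachable set includes: (0,0), (0,2), (0,4), (0,6), (0,8), (2,0), (2,8), (4,0), (4,8), (6,0), (6,2), (6,4) ...
Target (A=5, B=0) not in reachable set → no.

Answer: no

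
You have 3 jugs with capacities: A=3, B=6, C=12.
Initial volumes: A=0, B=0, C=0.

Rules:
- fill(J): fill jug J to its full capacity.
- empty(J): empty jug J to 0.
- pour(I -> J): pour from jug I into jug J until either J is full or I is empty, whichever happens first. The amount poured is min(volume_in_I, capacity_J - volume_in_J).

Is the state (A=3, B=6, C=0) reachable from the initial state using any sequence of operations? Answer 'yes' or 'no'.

BFS from (A=0, B=0, C=0):
  1. fill(A) -> (A=3 B=0 C=0)
  2. fill(B) -> (A=3 B=6 C=0)
Target reached → yes.

Answer: yes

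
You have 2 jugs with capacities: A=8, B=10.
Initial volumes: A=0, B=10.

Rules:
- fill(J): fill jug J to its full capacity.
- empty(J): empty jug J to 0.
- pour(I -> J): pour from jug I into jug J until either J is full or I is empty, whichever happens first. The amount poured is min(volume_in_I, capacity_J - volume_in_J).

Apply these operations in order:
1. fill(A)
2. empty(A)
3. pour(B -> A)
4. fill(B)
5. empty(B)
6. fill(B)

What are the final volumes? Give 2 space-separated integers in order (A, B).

Answer: 8 10

Derivation:
Step 1: fill(A) -> (A=8 B=10)
Step 2: empty(A) -> (A=0 B=10)
Step 3: pour(B -> A) -> (A=8 B=2)
Step 4: fill(B) -> (A=8 B=10)
Step 5: empty(B) -> (A=8 B=0)
Step 6: fill(B) -> (A=8 B=10)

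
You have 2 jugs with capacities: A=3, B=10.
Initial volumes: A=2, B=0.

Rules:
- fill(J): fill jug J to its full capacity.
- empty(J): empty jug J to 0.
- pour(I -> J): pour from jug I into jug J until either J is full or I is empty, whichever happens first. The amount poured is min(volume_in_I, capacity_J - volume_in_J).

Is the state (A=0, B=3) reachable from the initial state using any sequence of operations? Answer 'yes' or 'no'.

Answer: yes

Derivation:
BFS from (A=2, B=0):
  1. fill(A) -> (A=3 B=0)
  2. pour(A -> B) -> (A=0 B=3)
Target reached → yes.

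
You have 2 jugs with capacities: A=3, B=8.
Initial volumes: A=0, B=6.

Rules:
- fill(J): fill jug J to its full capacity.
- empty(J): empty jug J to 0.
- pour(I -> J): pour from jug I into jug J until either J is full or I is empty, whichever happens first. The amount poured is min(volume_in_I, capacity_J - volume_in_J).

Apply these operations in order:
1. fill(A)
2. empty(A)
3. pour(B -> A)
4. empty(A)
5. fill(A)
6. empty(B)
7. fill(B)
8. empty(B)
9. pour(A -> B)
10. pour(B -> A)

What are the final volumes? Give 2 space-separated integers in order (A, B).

Step 1: fill(A) -> (A=3 B=6)
Step 2: empty(A) -> (A=0 B=6)
Step 3: pour(B -> A) -> (A=3 B=3)
Step 4: empty(A) -> (A=0 B=3)
Step 5: fill(A) -> (A=3 B=3)
Step 6: empty(B) -> (A=3 B=0)
Step 7: fill(B) -> (A=3 B=8)
Step 8: empty(B) -> (A=3 B=0)
Step 9: pour(A -> B) -> (A=0 B=3)
Step 10: pour(B -> A) -> (A=3 B=0)

Answer: 3 0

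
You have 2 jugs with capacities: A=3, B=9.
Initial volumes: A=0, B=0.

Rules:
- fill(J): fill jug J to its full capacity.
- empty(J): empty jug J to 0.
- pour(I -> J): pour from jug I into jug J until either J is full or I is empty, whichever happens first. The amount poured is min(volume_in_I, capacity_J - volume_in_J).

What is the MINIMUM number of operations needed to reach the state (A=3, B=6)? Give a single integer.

Answer: 2

Derivation:
BFS from (A=0, B=0). One shortest path:
  1. fill(B) -> (A=0 B=9)
  2. pour(B -> A) -> (A=3 B=6)
Reached target in 2 moves.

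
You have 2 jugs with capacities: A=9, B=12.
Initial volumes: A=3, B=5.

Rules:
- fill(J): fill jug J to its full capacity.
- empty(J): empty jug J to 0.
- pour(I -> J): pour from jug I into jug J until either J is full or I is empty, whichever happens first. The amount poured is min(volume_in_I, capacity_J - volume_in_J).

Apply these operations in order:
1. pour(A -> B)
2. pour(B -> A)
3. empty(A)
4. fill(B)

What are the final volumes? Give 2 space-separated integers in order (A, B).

Step 1: pour(A -> B) -> (A=0 B=8)
Step 2: pour(B -> A) -> (A=8 B=0)
Step 3: empty(A) -> (A=0 B=0)
Step 4: fill(B) -> (A=0 B=12)

Answer: 0 12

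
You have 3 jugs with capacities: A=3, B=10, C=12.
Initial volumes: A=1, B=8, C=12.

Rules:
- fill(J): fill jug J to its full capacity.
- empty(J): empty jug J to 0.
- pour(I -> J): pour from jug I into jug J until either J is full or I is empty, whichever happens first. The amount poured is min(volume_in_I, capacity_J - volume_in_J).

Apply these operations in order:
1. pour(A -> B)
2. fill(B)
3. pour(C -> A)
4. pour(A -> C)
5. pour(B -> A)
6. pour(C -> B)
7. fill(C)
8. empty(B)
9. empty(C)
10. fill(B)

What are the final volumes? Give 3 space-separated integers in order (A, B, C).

Step 1: pour(A -> B) -> (A=0 B=9 C=12)
Step 2: fill(B) -> (A=0 B=10 C=12)
Step 3: pour(C -> A) -> (A=3 B=10 C=9)
Step 4: pour(A -> C) -> (A=0 B=10 C=12)
Step 5: pour(B -> A) -> (A=3 B=7 C=12)
Step 6: pour(C -> B) -> (A=3 B=10 C=9)
Step 7: fill(C) -> (A=3 B=10 C=12)
Step 8: empty(B) -> (A=3 B=0 C=12)
Step 9: empty(C) -> (A=3 B=0 C=0)
Step 10: fill(B) -> (A=3 B=10 C=0)

Answer: 3 10 0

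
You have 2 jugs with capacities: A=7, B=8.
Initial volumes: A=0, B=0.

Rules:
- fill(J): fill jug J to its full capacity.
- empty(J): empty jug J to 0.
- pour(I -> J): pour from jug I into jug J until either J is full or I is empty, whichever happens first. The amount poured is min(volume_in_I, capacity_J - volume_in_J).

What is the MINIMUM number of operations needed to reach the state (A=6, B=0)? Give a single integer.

BFS from (A=0, B=0). One shortest path:
  1. fill(A) -> (A=7 B=0)
  2. pour(A -> B) -> (A=0 B=7)
  3. fill(A) -> (A=7 B=7)
  4. pour(A -> B) -> (A=6 B=8)
  5. empty(B) -> (A=6 B=0)
Reached target in 5 moves.

Answer: 5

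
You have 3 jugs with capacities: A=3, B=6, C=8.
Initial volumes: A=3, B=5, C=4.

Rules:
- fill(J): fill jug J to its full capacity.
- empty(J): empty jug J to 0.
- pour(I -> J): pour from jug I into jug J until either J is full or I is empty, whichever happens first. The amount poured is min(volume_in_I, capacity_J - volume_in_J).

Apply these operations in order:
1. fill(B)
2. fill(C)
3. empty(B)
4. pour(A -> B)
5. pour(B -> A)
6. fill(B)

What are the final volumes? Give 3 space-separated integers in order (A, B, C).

Answer: 3 6 8

Derivation:
Step 1: fill(B) -> (A=3 B=6 C=4)
Step 2: fill(C) -> (A=3 B=6 C=8)
Step 3: empty(B) -> (A=3 B=0 C=8)
Step 4: pour(A -> B) -> (A=0 B=3 C=8)
Step 5: pour(B -> A) -> (A=3 B=0 C=8)
Step 6: fill(B) -> (A=3 B=6 C=8)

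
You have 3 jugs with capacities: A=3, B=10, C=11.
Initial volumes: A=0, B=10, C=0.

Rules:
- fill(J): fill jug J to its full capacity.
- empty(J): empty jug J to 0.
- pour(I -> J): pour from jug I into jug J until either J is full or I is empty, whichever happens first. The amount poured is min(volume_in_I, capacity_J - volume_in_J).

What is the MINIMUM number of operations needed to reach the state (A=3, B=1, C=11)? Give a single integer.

Answer: 6

Derivation:
BFS from (A=0, B=10, C=0). One shortest path:
  1. fill(C) -> (A=0 B=10 C=11)
  2. pour(B -> A) -> (A=3 B=7 C=11)
  3. empty(A) -> (A=0 B=7 C=11)
  4. pour(B -> A) -> (A=3 B=4 C=11)
  5. empty(A) -> (A=0 B=4 C=11)
  6. pour(B -> A) -> (A=3 B=1 C=11)
Reached target in 6 moves.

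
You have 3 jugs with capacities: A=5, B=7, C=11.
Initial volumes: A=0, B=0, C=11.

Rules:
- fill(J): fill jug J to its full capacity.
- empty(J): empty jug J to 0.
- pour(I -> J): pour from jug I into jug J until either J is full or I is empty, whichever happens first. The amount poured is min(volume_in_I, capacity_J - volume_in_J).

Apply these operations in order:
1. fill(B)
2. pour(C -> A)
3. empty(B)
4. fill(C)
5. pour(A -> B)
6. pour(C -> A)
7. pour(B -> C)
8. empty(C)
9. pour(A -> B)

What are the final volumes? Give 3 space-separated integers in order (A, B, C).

Answer: 0 5 0

Derivation:
Step 1: fill(B) -> (A=0 B=7 C=11)
Step 2: pour(C -> A) -> (A=5 B=7 C=6)
Step 3: empty(B) -> (A=5 B=0 C=6)
Step 4: fill(C) -> (A=5 B=0 C=11)
Step 5: pour(A -> B) -> (A=0 B=5 C=11)
Step 6: pour(C -> A) -> (A=5 B=5 C=6)
Step 7: pour(B -> C) -> (A=5 B=0 C=11)
Step 8: empty(C) -> (A=5 B=0 C=0)
Step 9: pour(A -> B) -> (A=0 B=5 C=0)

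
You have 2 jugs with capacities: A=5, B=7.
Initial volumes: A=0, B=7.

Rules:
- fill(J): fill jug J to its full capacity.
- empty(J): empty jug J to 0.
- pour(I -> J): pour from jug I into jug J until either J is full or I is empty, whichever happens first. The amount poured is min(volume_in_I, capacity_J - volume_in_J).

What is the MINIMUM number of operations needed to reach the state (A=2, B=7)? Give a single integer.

Answer: 4

Derivation:
BFS from (A=0, B=7). One shortest path:
  1. pour(B -> A) -> (A=5 B=2)
  2. empty(A) -> (A=0 B=2)
  3. pour(B -> A) -> (A=2 B=0)
  4. fill(B) -> (A=2 B=7)
Reached target in 4 moves.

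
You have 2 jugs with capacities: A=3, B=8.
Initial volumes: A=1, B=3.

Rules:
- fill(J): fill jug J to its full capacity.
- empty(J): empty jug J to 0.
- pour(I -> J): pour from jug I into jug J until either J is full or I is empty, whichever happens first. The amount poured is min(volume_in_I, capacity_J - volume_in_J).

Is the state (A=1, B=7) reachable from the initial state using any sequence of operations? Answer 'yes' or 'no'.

Answer: no

Derivation:
BFS explored all 23 reachable states.
Reachable set includes: (0,0), (0,1), (0,2), (0,3), (0,4), (0,5), (0,6), (0,7), (0,8), (1,0), (1,3), (1,8) ...
Target (A=1, B=7) not in reachable set → no.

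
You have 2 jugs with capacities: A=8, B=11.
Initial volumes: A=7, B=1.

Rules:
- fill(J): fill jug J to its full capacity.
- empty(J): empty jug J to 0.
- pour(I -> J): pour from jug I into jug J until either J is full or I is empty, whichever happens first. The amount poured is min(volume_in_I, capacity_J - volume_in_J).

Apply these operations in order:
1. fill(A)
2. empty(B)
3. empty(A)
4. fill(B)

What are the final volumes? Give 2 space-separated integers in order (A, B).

Answer: 0 11

Derivation:
Step 1: fill(A) -> (A=8 B=1)
Step 2: empty(B) -> (A=8 B=0)
Step 3: empty(A) -> (A=0 B=0)
Step 4: fill(B) -> (A=0 B=11)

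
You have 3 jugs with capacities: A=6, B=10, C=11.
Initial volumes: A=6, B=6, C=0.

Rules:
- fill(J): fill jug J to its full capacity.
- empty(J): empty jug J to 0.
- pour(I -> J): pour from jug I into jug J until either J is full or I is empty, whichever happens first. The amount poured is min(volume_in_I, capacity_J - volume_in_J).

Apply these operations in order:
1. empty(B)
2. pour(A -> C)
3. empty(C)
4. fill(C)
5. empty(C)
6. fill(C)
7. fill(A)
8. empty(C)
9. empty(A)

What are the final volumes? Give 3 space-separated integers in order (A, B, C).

Step 1: empty(B) -> (A=6 B=0 C=0)
Step 2: pour(A -> C) -> (A=0 B=0 C=6)
Step 3: empty(C) -> (A=0 B=0 C=0)
Step 4: fill(C) -> (A=0 B=0 C=11)
Step 5: empty(C) -> (A=0 B=0 C=0)
Step 6: fill(C) -> (A=0 B=0 C=11)
Step 7: fill(A) -> (A=6 B=0 C=11)
Step 8: empty(C) -> (A=6 B=0 C=0)
Step 9: empty(A) -> (A=0 B=0 C=0)

Answer: 0 0 0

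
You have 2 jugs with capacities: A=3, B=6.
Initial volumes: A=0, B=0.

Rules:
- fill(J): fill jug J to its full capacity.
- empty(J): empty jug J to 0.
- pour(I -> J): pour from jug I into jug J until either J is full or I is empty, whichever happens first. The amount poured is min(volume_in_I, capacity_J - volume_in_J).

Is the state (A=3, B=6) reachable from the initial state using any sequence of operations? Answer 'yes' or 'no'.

BFS from (A=0, B=0):
  1. fill(A) -> (A=3 B=0)
  2. fill(B) -> (A=3 B=6)
Target reached → yes.

Answer: yes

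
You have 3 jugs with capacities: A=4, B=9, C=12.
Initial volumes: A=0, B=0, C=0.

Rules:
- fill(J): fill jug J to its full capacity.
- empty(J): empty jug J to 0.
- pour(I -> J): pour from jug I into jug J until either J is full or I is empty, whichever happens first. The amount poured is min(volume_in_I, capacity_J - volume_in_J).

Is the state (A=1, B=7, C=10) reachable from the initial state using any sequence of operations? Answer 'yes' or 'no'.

BFS explored all 386 reachable states.
Reachable set includes: (0,0,0), (0,0,1), (0,0,2), (0,0,3), (0,0,4), (0,0,5), (0,0,6), (0,0,7), (0,0,8), (0,0,9), (0,0,10), (0,0,11) ...
Target (A=1, B=7, C=10) not in reachable set → no.

Answer: no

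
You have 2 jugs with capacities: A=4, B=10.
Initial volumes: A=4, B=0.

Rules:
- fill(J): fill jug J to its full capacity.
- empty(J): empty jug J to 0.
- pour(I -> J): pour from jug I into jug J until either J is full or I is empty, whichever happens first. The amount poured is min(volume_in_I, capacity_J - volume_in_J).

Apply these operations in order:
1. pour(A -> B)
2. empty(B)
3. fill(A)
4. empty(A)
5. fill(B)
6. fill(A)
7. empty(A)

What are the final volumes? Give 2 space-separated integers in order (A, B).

Step 1: pour(A -> B) -> (A=0 B=4)
Step 2: empty(B) -> (A=0 B=0)
Step 3: fill(A) -> (A=4 B=0)
Step 4: empty(A) -> (A=0 B=0)
Step 5: fill(B) -> (A=0 B=10)
Step 6: fill(A) -> (A=4 B=10)
Step 7: empty(A) -> (A=0 B=10)

Answer: 0 10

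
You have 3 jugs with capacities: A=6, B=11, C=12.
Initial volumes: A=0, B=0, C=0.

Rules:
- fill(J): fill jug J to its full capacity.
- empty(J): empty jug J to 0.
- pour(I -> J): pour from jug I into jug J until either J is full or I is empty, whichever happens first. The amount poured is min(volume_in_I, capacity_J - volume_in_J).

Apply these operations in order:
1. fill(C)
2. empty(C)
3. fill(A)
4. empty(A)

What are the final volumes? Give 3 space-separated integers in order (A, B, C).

Answer: 0 0 0

Derivation:
Step 1: fill(C) -> (A=0 B=0 C=12)
Step 2: empty(C) -> (A=0 B=0 C=0)
Step 3: fill(A) -> (A=6 B=0 C=0)
Step 4: empty(A) -> (A=0 B=0 C=0)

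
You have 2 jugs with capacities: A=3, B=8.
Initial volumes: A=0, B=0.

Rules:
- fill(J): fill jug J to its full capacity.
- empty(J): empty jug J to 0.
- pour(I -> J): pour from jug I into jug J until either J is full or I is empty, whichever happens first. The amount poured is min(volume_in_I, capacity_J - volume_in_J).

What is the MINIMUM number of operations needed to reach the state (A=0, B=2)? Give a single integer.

BFS from (A=0, B=0). One shortest path:
  1. fill(B) -> (A=0 B=8)
  2. pour(B -> A) -> (A=3 B=5)
  3. empty(A) -> (A=0 B=5)
  4. pour(B -> A) -> (A=3 B=2)
  5. empty(A) -> (A=0 B=2)
Reached target in 5 moves.

Answer: 5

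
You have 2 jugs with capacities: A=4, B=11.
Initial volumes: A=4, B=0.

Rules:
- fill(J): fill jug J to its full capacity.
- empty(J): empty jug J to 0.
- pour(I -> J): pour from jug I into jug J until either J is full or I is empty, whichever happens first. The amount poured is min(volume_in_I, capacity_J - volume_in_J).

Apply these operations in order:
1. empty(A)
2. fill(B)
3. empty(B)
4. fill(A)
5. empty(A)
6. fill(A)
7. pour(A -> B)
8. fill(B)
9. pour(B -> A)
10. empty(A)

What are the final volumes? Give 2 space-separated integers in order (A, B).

Answer: 0 7

Derivation:
Step 1: empty(A) -> (A=0 B=0)
Step 2: fill(B) -> (A=0 B=11)
Step 3: empty(B) -> (A=0 B=0)
Step 4: fill(A) -> (A=4 B=0)
Step 5: empty(A) -> (A=0 B=0)
Step 6: fill(A) -> (A=4 B=0)
Step 7: pour(A -> B) -> (A=0 B=4)
Step 8: fill(B) -> (A=0 B=11)
Step 9: pour(B -> A) -> (A=4 B=7)
Step 10: empty(A) -> (A=0 B=7)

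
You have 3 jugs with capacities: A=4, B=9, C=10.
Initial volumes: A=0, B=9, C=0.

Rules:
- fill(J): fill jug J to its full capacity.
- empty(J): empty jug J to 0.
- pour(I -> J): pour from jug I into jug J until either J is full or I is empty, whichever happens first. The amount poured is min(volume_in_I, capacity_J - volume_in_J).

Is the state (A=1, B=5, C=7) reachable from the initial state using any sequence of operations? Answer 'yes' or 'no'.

BFS explored all 334 reachable states.
Reachable set includes: (0,0,0), (0,0,1), (0,0,2), (0,0,3), (0,0,4), (0,0,5), (0,0,6), (0,0,7), (0,0,8), (0,0,9), (0,0,10), (0,1,0) ...
Target (A=1, B=5, C=7) not in reachable set → no.

Answer: no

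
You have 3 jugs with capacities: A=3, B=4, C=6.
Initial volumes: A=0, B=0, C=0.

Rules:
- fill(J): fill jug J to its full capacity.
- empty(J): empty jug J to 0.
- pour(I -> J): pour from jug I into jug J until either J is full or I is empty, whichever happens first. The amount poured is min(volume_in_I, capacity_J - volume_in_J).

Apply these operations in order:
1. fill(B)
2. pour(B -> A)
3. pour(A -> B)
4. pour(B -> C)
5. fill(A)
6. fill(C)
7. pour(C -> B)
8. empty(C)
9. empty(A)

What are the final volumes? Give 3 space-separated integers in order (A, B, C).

Step 1: fill(B) -> (A=0 B=4 C=0)
Step 2: pour(B -> A) -> (A=3 B=1 C=0)
Step 3: pour(A -> B) -> (A=0 B=4 C=0)
Step 4: pour(B -> C) -> (A=0 B=0 C=4)
Step 5: fill(A) -> (A=3 B=0 C=4)
Step 6: fill(C) -> (A=3 B=0 C=6)
Step 7: pour(C -> B) -> (A=3 B=4 C=2)
Step 8: empty(C) -> (A=3 B=4 C=0)
Step 9: empty(A) -> (A=0 B=4 C=0)

Answer: 0 4 0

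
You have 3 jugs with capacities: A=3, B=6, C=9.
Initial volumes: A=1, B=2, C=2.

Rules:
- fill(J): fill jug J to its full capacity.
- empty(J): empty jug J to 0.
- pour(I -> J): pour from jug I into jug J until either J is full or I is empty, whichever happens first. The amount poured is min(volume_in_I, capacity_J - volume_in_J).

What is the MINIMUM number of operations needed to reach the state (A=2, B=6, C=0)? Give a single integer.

BFS from (A=1, B=2, C=2). One shortest path:
  1. empty(A) -> (A=0 B=2 C=2)
  2. fill(B) -> (A=0 B=6 C=2)
  3. pour(C -> A) -> (A=2 B=6 C=0)
Reached target in 3 moves.

Answer: 3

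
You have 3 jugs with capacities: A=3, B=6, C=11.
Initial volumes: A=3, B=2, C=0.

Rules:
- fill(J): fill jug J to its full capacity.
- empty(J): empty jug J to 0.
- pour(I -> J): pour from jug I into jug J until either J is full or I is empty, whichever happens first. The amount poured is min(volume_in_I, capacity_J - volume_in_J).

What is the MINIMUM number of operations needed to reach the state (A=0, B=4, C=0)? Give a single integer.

Answer: 6

Derivation:
BFS from (A=3, B=2, C=0). One shortest path:
  1. fill(B) -> (A=3 B=6 C=0)
  2. pour(A -> C) -> (A=0 B=6 C=3)
  3. pour(B -> C) -> (A=0 B=0 C=9)
  4. fill(B) -> (A=0 B=6 C=9)
  5. pour(B -> C) -> (A=0 B=4 C=11)
  6. empty(C) -> (A=0 B=4 C=0)
Reached target in 6 moves.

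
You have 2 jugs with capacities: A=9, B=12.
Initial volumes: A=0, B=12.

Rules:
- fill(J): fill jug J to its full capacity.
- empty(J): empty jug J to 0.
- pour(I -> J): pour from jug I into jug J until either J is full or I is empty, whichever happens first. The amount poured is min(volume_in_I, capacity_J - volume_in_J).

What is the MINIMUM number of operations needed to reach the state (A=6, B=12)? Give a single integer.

Answer: 5

Derivation:
BFS from (A=0, B=12). One shortest path:
  1. fill(A) -> (A=9 B=12)
  2. empty(B) -> (A=9 B=0)
  3. pour(A -> B) -> (A=0 B=9)
  4. fill(A) -> (A=9 B=9)
  5. pour(A -> B) -> (A=6 B=12)
Reached target in 5 moves.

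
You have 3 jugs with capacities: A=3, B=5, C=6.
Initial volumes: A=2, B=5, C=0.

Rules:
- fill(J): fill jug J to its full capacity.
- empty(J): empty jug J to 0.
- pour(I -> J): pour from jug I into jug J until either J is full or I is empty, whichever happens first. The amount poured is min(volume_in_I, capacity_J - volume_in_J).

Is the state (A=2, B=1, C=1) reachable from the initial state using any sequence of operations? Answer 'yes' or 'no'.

BFS explored all 128 reachable states.
Reachable set includes: (0,0,0), (0,0,1), (0,0,2), (0,0,3), (0,0,4), (0,0,5), (0,0,6), (0,1,0), (0,1,1), (0,1,2), (0,1,3), (0,1,4) ...
Target (A=2, B=1, C=1) not in reachable set → no.

Answer: no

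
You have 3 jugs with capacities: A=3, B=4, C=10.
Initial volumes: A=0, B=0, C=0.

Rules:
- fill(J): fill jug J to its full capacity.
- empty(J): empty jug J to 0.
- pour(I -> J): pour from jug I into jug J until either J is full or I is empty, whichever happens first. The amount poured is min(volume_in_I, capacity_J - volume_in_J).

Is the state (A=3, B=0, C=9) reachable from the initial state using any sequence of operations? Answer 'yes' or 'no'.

BFS from (A=0, B=0, C=0):
  1. fill(A) -> (A=3 B=0 C=0)
  2. fill(C) -> (A=3 B=0 C=10)
  3. pour(A -> B) -> (A=0 B=3 C=10)
  4. fill(A) -> (A=3 B=3 C=10)
  5. pour(C -> B) -> (A=3 B=4 C=9)
  6. empty(B) -> (A=3 B=0 C=9)
Target reached → yes.

Answer: yes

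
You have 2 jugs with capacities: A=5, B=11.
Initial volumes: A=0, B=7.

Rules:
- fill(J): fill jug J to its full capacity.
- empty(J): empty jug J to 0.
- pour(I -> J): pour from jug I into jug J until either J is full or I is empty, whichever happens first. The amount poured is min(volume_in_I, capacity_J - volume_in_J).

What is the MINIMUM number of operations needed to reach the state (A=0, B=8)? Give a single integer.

Answer: 6

Derivation:
BFS from (A=0, B=7). One shortest path:
  1. pour(B -> A) -> (A=5 B=2)
  2. empty(A) -> (A=0 B=2)
  3. pour(B -> A) -> (A=2 B=0)
  4. fill(B) -> (A=2 B=11)
  5. pour(B -> A) -> (A=5 B=8)
  6. empty(A) -> (A=0 B=8)
Reached target in 6 moves.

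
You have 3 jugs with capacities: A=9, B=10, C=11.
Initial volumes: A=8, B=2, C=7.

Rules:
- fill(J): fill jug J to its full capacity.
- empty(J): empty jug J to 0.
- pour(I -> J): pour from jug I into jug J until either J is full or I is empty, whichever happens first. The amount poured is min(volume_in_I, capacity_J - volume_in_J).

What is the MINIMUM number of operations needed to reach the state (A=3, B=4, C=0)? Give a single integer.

BFS from (A=8, B=2, C=7). One shortest path:
  1. pour(A -> C) -> (A=4 B=2 C=11)
  2. pour(C -> B) -> (A=4 B=10 C=3)
  3. empty(B) -> (A=4 B=0 C=3)
  4. pour(A -> B) -> (A=0 B=4 C=3)
  5. pour(C -> A) -> (A=3 B=4 C=0)
Reached target in 5 moves.

Answer: 5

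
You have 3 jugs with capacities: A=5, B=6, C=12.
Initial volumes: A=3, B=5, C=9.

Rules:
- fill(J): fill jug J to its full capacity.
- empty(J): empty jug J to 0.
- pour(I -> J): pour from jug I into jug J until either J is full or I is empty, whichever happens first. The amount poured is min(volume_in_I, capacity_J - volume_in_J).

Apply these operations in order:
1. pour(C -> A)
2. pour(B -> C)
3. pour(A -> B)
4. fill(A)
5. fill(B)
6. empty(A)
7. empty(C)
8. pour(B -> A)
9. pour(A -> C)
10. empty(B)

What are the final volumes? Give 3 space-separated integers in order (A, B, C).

Step 1: pour(C -> A) -> (A=5 B=5 C=7)
Step 2: pour(B -> C) -> (A=5 B=0 C=12)
Step 3: pour(A -> B) -> (A=0 B=5 C=12)
Step 4: fill(A) -> (A=5 B=5 C=12)
Step 5: fill(B) -> (A=5 B=6 C=12)
Step 6: empty(A) -> (A=0 B=6 C=12)
Step 7: empty(C) -> (A=0 B=6 C=0)
Step 8: pour(B -> A) -> (A=5 B=1 C=0)
Step 9: pour(A -> C) -> (A=0 B=1 C=5)
Step 10: empty(B) -> (A=0 B=0 C=5)

Answer: 0 0 5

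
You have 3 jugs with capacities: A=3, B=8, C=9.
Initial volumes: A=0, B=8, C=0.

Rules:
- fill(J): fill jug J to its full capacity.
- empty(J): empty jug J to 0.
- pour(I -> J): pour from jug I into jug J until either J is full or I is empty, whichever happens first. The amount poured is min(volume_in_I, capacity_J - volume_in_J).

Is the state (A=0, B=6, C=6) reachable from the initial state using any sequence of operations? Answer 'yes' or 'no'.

Answer: yes

Derivation:
BFS from (A=0, B=8, C=0):
  1. fill(A) -> (A=3 B=8 C=0)
  2. empty(B) -> (A=3 B=0 C=0)
  3. fill(C) -> (A=3 B=0 C=9)
  4. pour(A -> B) -> (A=0 B=3 C=9)
  5. pour(C -> A) -> (A=3 B=3 C=6)
  6. pour(A -> B) -> (A=0 B=6 C=6)
Target reached → yes.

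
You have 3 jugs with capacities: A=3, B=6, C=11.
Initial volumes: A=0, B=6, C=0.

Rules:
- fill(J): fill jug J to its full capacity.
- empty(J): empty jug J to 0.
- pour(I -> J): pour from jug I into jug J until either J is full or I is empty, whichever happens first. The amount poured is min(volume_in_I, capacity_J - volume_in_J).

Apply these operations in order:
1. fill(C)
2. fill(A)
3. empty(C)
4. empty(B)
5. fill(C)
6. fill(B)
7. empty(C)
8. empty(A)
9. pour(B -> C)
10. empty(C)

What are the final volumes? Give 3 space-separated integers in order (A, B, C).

Answer: 0 0 0

Derivation:
Step 1: fill(C) -> (A=0 B=6 C=11)
Step 2: fill(A) -> (A=3 B=6 C=11)
Step 3: empty(C) -> (A=3 B=6 C=0)
Step 4: empty(B) -> (A=3 B=0 C=0)
Step 5: fill(C) -> (A=3 B=0 C=11)
Step 6: fill(B) -> (A=3 B=6 C=11)
Step 7: empty(C) -> (A=3 B=6 C=0)
Step 8: empty(A) -> (A=0 B=6 C=0)
Step 9: pour(B -> C) -> (A=0 B=0 C=6)
Step 10: empty(C) -> (A=0 B=0 C=0)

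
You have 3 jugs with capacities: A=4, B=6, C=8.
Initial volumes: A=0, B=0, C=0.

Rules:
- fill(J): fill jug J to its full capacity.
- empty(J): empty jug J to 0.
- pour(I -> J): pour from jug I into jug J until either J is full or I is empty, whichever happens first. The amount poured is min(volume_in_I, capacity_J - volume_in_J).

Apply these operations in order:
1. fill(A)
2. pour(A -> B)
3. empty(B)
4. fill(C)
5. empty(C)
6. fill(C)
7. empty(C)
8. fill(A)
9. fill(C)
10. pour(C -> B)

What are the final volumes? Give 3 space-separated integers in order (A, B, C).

Step 1: fill(A) -> (A=4 B=0 C=0)
Step 2: pour(A -> B) -> (A=0 B=4 C=0)
Step 3: empty(B) -> (A=0 B=0 C=0)
Step 4: fill(C) -> (A=0 B=0 C=8)
Step 5: empty(C) -> (A=0 B=0 C=0)
Step 6: fill(C) -> (A=0 B=0 C=8)
Step 7: empty(C) -> (A=0 B=0 C=0)
Step 8: fill(A) -> (A=4 B=0 C=0)
Step 9: fill(C) -> (A=4 B=0 C=8)
Step 10: pour(C -> B) -> (A=4 B=6 C=2)

Answer: 4 6 2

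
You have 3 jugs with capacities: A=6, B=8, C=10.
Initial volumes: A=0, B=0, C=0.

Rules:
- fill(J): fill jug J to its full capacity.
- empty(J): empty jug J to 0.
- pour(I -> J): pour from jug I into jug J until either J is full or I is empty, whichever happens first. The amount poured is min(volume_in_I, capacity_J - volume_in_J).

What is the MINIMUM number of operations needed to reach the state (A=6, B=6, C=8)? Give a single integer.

BFS from (A=0, B=0, C=0). One shortest path:
  1. fill(A) -> (A=6 B=0 C=0)
  2. fill(B) -> (A=6 B=8 C=0)
  3. pour(B -> C) -> (A=6 B=0 C=8)
  4. pour(A -> B) -> (A=0 B=6 C=8)
  5. fill(A) -> (A=6 B=6 C=8)
Reached target in 5 moves.

Answer: 5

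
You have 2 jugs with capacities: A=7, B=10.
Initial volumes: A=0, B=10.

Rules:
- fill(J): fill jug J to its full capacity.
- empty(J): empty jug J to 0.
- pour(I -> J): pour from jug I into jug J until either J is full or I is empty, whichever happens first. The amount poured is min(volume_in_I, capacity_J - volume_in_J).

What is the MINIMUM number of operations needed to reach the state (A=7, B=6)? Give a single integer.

Answer: 5

Derivation:
BFS from (A=0, B=10). One shortest path:
  1. pour(B -> A) -> (A=7 B=3)
  2. empty(A) -> (A=0 B=3)
  3. pour(B -> A) -> (A=3 B=0)
  4. fill(B) -> (A=3 B=10)
  5. pour(B -> A) -> (A=7 B=6)
Reached target in 5 moves.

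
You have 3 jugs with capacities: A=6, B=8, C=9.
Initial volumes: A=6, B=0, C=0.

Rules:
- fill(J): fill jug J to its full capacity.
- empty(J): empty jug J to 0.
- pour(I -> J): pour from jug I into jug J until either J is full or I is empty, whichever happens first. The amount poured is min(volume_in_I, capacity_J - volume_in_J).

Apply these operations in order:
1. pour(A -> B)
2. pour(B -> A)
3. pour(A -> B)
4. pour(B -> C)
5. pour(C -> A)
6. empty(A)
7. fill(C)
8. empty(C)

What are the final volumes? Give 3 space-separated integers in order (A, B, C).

Answer: 0 0 0

Derivation:
Step 1: pour(A -> B) -> (A=0 B=6 C=0)
Step 2: pour(B -> A) -> (A=6 B=0 C=0)
Step 3: pour(A -> B) -> (A=0 B=6 C=0)
Step 4: pour(B -> C) -> (A=0 B=0 C=6)
Step 5: pour(C -> A) -> (A=6 B=0 C=0)
Step 6: empty(A) -> (A=0 B=0 C=0)
Step 7: fill(C) -> (A=0 B=0 C=9)
Step 8: empty(C) -> (A=0 B=0 C=0)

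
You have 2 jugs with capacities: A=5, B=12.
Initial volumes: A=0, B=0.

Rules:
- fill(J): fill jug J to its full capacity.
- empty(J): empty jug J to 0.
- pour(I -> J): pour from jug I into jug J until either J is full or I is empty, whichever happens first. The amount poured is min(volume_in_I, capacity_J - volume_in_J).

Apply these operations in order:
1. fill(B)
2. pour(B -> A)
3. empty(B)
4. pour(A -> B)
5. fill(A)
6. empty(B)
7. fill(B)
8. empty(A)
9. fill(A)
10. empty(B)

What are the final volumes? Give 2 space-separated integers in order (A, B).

Answer: 5 0

Derivation:
Step 1: fill(B) -> (A=0 B=12)
Step 2: pour(B -> A) -> (A=5 B=7)
Step 3: empty(B) -> (A=5 B=0)
Step 4: pour(A -> B) -> (A=0 B=5)
Step 5: fill(A) -> (A=5 B=5)
Step 6: empty(B) -> (A=5 B=0)
Step 7: fill(B) -> (A=5 B=12)
Step 8: empty(A) -> (A=0 B=12)
Step 9: fill(A) -> (A=5 B=12)
Step 10: empty(B) -> (A=5 B=0)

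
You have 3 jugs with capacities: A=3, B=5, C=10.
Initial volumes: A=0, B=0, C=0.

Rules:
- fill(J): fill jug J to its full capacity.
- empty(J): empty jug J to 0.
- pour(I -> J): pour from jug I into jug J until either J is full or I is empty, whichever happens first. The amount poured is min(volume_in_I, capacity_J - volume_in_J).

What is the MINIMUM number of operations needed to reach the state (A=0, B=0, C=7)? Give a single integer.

BFS from (A=0, B=0, C=0). One shortest path:
  1. fill(C) -> (A=0 B=0 C=10)
  2. pour(C -> A) -> (A=3 B=0 C=7)
  3. empty(A) -> (A=0 B=0 C=7)
Reached target in 3 moves.

Answer: 3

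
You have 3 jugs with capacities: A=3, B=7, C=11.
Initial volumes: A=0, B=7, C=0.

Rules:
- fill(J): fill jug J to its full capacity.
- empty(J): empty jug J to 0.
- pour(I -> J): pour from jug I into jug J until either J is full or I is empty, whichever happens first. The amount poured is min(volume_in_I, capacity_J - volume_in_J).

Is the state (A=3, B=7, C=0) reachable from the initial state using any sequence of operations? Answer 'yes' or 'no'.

Answer: yes

Derivation:
BFS from (A=0, B=7, C=0):
  1. fill(A) -> (A=3 B=7 C=0)
Target reached → yes.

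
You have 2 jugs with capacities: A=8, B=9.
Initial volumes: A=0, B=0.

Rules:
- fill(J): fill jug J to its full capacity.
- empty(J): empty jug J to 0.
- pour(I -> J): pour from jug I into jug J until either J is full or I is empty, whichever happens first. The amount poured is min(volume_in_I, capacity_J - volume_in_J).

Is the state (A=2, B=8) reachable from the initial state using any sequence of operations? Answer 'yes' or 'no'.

BFS explored all 34 reachable states.
Reachable set includes: (0,0), (0,1), (0,2), (0,3), (0,4), (0,5), (0,6), (0,7), (0,8), (0,9), (1,0), (1,9) ...
Target (A=2, B=8) not in reachable set → no.

Answer: no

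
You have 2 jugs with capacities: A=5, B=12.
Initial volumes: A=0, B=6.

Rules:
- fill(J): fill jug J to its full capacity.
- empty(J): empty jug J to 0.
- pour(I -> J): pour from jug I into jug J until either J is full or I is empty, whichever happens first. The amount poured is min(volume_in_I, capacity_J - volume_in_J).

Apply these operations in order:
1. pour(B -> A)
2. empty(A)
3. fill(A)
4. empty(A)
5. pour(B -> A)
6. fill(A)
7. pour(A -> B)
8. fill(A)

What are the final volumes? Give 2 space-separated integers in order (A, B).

Step 1: pour(B -> A) -> (A=5 B=1)
Step 2: empty(A) -> (A=0 B=1)
Step 3: fill(A) -> (A=5 B=1)
Step 4: empty(A) -> (A=0 B=1)
Step 5: pour(B -> A) -> (A=1 B=0)
Step 6: fill(A) -> (A=5 B=0)
Step 7: pour(A -> B) -> (A=0 B=5)
Step 8: fill(A) -> (A=5 B=5)

Answer: 5 5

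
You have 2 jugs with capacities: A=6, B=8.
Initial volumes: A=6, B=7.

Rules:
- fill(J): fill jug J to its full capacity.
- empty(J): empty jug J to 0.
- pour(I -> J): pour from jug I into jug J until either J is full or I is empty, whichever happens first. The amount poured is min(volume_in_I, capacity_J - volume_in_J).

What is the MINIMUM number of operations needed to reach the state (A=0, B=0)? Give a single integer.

Answer: 2

Derivation:
BFS from (A=6, B=7). One shortest path:
  1. empty(A) -> (A=0 B=7)
  2. empty(B) -> (A=0 B=0)
Reached target in 2 moves.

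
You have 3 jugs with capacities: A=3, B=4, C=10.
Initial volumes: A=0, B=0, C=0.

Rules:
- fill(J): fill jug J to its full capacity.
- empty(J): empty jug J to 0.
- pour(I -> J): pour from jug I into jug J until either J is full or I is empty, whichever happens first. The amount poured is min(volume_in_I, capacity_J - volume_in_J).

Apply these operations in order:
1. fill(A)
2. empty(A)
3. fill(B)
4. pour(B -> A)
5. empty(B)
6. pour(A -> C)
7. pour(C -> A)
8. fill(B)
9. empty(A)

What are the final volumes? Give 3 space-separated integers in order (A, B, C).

Answer: 0 4 0

Derivation:
Step 1: fill(A) -> (A=3 B=0 C=0)
Step 2: empty(A) -> (A=0 B=0 C=0)
Step 3: fill(B) -> (A=0 B=4 C=0)
Step 4: pour(B -> A) -> (A=3 B=1 C=0)
Step 5: empty(B) -> (A=3 B=0 C=0)
Step 6: pour(A -> C) -> (A=0 B=0 C=3)
Step 7: pour(C -> A) -> (A=3 B=0 C=0)
Step 8: fill(B) -> (A=3 B=4 C=0)
Step 9: empty(A) -> (A=0 B=4 C=0)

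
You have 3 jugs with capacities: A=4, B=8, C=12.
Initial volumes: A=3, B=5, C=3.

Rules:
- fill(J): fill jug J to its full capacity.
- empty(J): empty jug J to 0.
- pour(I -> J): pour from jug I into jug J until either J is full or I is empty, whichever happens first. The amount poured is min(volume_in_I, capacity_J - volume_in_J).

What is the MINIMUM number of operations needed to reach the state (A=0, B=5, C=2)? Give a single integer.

Answer: 2

Derivation:
BFS from (A=3, B=5, C=3). One shortest path:
  1. pour(C -> A) -> (A=4 B=5 C=2)
  2. empty(A) -> (A=0 B=5 C=2)
Reached target in 2 moves.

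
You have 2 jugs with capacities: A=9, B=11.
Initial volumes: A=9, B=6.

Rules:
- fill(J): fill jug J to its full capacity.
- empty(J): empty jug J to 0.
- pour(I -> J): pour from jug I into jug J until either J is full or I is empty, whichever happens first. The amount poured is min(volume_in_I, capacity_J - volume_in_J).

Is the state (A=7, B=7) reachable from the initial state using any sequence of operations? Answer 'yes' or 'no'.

BFS explored all 40 reachable states.
Reachable set includes: (0,0), (0,1), (0,2), (0,3), (0,4), (0,5), (0,6), (0,7), (0,8), (0,9), (0,10), (0,11) ...
Target (A=7, B=7) not in reachable set → no.

Answer: no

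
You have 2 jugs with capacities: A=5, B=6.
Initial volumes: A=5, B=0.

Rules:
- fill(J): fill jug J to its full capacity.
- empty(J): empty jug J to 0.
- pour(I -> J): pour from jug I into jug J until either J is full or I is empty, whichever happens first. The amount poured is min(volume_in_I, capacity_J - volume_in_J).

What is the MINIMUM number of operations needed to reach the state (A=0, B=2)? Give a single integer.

BFS from (A=5, B=0). One shortest path:
  1. empty(A) -> (A=0 B=0)
  2. fill(B) -> (A=0 B=6)
  3. pour(B -> A) -> (A=5 B=1)
  4. empty(A) -> (A=0 B=1)
  5. pour(B -> A) -> (A=1 B=0)
  6. fill(B) -> (A=1 B=6)
  7. pour(B -> A) -> (A=5 B=2)
  8. empty(A) -> (A=0 B=2)
Reached target in 8 moves.

Answer: 8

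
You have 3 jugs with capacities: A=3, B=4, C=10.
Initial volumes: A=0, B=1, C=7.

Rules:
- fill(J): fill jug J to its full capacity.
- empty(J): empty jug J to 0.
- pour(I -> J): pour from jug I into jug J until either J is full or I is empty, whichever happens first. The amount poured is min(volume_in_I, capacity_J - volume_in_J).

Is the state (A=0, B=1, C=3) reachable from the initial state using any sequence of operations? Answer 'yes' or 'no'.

BFS from (A=0, B=1, C=7):
  1. fill(A) -> (A=3 B=1 C=7)
  2. empty(C) -> (A=3 B=1 C=0)
  3. pour(A -> C) -> (A=0 B=1 C=3)
Target reached → yes.

Answer: yes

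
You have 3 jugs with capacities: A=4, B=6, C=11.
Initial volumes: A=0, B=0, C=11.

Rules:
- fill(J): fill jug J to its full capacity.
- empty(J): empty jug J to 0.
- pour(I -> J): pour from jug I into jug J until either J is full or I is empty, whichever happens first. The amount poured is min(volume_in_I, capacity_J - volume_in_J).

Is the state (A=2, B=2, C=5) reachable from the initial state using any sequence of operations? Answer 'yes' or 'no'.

BFS explored all 270 reachable states.
Reachable set includes: (0,0,0), (0,0,1), (0,0,2), (0,0,3), (0,0,4), (0,0,5), (0,0,6), (0,0,7), (0,0,8), (0,0,9), (0,0,10), (0,0,11) ...
Target (A=2, B=2, C=5) not in reachable set → no.

Answer: no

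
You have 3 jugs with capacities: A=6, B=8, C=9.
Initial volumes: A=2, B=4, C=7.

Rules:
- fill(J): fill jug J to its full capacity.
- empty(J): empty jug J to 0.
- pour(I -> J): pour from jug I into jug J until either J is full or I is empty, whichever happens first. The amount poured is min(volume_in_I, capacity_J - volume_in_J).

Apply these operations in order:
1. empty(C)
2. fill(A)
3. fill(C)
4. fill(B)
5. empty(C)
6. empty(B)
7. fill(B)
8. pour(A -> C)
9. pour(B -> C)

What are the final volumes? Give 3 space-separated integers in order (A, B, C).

Answer: 0 5 9

Derivation:
Step 1: empty(C) -> (A=2 B=4 C=0)
Step 2: fill(A) -> (A=6 B=4 C=0)
Step 3: fill(C) -> (A=6 B=4 C=9)
Step 4: fill(B) -> (A=6 B=8 C=9)
Step 5: empty(C) -> (A=6 B=8 C=0)
Step 6: empty(B) -> (A=6 B=0 C=0)
Step 7: fill(B) -> (A=6 B=8 C=0)
Step 8: pour(A -> C) -> (A=0 B=8 C=6)
Step 9: pour(B -> C) -> (A=0 B=5 C=9)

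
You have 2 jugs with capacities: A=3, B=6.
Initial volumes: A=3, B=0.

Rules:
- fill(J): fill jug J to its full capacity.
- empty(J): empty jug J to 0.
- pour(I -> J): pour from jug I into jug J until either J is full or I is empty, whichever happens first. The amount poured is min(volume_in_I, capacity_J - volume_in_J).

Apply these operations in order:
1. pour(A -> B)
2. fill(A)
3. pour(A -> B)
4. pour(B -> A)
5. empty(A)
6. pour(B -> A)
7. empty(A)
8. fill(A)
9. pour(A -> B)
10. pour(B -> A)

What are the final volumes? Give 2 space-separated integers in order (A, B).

Step 1: pour(A -> B) -> (A=0 B=3)
Step 2: fill(A) -> (A=3 B=3)
Step 3: pour(A -> B) -> (A=0 B=6)
Step 4: pour(B -> A) -> (A=3 B=3)
Step 5: empty(A) -> (A=0 B=3)
Step 6: pour(B -> A) -> (A=3 B=0)
Step 7: empty(A) -> (A=0 B=0)
Step 8: fill(A) -> (A=3 B=0)
Step 9: pour(A -> B) -> (A=0 B=3)
Step 10: pour(B -> A) -> (A=3 B=0)

Answer: 3 0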